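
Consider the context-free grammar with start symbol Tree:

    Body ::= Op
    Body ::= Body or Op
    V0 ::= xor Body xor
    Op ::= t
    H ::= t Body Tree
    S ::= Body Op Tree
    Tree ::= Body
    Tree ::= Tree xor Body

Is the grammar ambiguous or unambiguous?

Only Tree, Body, Op are reachable from Tree; ignoring the rest: This is a standard precedence ladder (Tree over Body over Op), with each level left-recursive on its own operator ('xor' at Tree, 'or' at Body). That structure is LR(1), hence unambiguous.

Unambiguous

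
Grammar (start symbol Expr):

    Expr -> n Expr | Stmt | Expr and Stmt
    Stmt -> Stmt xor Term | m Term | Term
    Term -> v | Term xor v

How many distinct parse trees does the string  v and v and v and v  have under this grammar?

Parse trees for v and v and v and v:
  [Expr [Expr [Expr [Expr [Stmt [Term v]]] and [Stmt [Term v]]] and [Stmt [Term v]]] and [Stmt [Term v]]]

1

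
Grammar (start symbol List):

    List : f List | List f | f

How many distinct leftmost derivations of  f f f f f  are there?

Parse trees for f f f f f (showing first 6 of 16):
  [List f [List f [List f [List f [List f]]]]]
  [List f [List f [List f [List [List f] f]]]]
  [List f [List f [List [List f [List f]] f]]]
  [List f [List f [List [List [List f] f] f]]]
  [List f [List [List f [List f [List f]]] f]]
  [List f [List [List f [List [List f] f]] f]]

16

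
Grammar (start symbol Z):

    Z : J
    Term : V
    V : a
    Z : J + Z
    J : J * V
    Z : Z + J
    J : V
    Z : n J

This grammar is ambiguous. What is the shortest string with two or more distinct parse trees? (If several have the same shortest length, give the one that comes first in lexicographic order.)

length 1: no string has ≥2 trees
length 2: no string has ≥2 trees
length 3: a + a has 2 parse trees

Two derivations of a + a:
  Z ⇒ J + Z ⇒ V + Z ⇒ a + Z ⇒ a + J ⇒ a + V ⇒ a + a
  Z ⇒ Z + J ⇒ J + J ⇒ V + J ⇒ a + J ⇒ a + V ⇒ a + a

a + a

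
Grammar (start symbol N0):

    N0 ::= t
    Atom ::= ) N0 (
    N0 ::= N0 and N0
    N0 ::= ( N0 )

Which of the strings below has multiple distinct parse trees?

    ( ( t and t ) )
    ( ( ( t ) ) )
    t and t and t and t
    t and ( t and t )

t and t and t and t

( ( t and t ) ): 1 tree
( ( ( t ) ) ): 1 tree
t and t and t and t: 5 trees
t and ( t and t ): 1 tree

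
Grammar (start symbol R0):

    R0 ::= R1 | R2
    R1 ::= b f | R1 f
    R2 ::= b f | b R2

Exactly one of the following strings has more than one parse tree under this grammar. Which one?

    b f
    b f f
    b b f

b f

b f: 2 trees
b f f: 1 tree
b b f: 1 tree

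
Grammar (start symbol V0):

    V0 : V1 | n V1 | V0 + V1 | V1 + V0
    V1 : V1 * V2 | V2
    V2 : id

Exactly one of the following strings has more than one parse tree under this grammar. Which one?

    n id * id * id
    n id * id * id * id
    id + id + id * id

n id * id * id: 1 tree
n id * id * id * id: 1 tree
id + id + id * id: 4 trees

id + id + id * id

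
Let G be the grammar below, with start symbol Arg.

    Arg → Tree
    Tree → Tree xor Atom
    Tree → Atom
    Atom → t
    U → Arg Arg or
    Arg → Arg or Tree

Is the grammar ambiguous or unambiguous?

(U is unreachable from Arg, so its rules don't affect L(Arg).) This is a standard precedence ladder (Arg over Tree over Atom), with each level left-recursive on its own operator ('or' at Arg, 'xor' at Tree). That structure is LR(1), hence unambiguous.

Unambiguous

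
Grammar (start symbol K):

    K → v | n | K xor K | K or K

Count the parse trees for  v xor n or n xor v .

Parse trees for v xor n or n xor v:
  [K [K v] xor [K [K [K n] or [K n]] xor [K v]]]
  [K [K v] xor [K [K n] or [K [K n] xor [K v]]]]
  [K [K [K v] xor [K [K n] or [K n]]] xor [K v]]
  [K [K [K [K v] xor [K n]] or [K n]] xor [K v]]
  [K [K [K v] xor [K n]] or [K [K n] xor [K v]]]

5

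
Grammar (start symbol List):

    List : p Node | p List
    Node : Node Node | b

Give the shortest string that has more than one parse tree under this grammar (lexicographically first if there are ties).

length 2: no string has ≥2 trees
length 3: no string has ≥2 trees
length 4: p b b b has 2 parse trees

Two derivations of p b b b:
  List ⇒ p Node ⇒ p Node Node ⇒ p Node Node Node ⇒ p b Node Node ⇒ p b b Node ⇒ p b b b
  List ⇒ p Node ⇒ p Node Node ⇒ p b Node ⇒ p b Node Node ⇒ p b b Node ⇒ p b b b

p b b b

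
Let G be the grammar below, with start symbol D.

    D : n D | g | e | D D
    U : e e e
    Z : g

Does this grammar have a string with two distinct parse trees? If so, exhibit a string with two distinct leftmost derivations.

Witness: e e e

Derivation 1: D ⇒ D D ⇒ e D ⇒ e D D ⇒ e e D ⇒ e e e
Derivation 2: D ⇒ D D ⇒ D D D ⇒ e D D ⇒ e e D ⇒ e e e

Two distinct leftmost derivations for the same string.

Ambiguous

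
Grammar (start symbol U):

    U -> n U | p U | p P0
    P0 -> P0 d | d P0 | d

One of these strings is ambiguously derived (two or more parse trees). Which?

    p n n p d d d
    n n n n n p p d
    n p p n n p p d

p n n p d d d: 4 trees
n n n n n p p d: 1 tree
n p p n n p p d: 1 tree

p n n p d d d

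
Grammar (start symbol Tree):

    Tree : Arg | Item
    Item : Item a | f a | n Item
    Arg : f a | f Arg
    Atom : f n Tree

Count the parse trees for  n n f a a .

3

Parse trees for n n f a a:
  [Tree [Item [Item n [Item n [Item f a]]] a]]
  [Tree [Item n [Item [Item n [Item f a]] a]]]
  [Tree [Item n [Item n [Item [Item f a] a]]]]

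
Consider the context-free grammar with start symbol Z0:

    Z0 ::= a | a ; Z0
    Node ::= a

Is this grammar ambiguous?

(Node is unreachable from Z0, so its rules don't affect L(Z0).) Right-recursive list with a separator: after each atom, whether the separator follows determines the rule. One parse per string.

Unambiguous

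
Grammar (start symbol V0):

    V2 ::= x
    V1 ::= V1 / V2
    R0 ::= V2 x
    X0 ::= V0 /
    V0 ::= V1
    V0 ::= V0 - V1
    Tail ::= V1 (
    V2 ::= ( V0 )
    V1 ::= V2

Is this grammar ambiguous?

Unambiguous

Only V0, V1, V2 are reachable from V0; ignoring the rest: This is a standard precedence ladder (V0 over V1 over V2), with each level left-recursive on its own operator ('-' at V0, '/' at V1). That structure is LR(1), hence unambiguous.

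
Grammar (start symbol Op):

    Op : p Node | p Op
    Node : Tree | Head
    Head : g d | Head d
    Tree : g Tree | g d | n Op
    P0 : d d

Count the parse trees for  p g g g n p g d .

Parse trees for p g g g n p g d:
  [Op p [Node [Tree g [Tree g [Tree g [Tree n [Op p [Node [Tree g d]]]]]]]]]
  [Op p [Node [Tree g [Tree g [Tree g [Tree n [Op p [Node [Head g d]]]]]]]]]

2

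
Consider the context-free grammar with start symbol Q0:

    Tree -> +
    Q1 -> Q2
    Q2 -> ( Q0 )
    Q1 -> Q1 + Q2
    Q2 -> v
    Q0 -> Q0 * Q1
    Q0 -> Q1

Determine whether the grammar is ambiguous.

(Tree is unreachable from Q0, so its rules don't affect L(Q0).) This is a standard precedence ladder (Q0 over Q1 over Q2), with each level left-recursive on its own operator ('*' at Q0, '+' at Q1). That structure is LR(1), hence unambiguous.

Unambiguous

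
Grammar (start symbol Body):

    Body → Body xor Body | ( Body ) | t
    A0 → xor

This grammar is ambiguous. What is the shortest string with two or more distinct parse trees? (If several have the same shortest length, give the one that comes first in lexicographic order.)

t xor t xor t

length 1: no string has ≥2 trees
length 3: no string has ≥2 trees
length 5: t xor t xor t has 2 parse trees

Two derivations of t xor t xor t:
  Body ⇒ Body xor Body ⇒ Body xor Body xor Body ⇒ t xor Body xor Body ⇒ t xor t xor Body ⇒ t xor t xor t
  Body ⇒ Body xor Body ⇒ t xor Body ⇒ t xor Body xor Body ⇒ t xor t xor Body ⇒ t xor t xor t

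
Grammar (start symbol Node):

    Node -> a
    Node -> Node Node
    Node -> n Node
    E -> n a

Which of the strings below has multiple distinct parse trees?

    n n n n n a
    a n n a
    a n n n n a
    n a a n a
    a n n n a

n n n n n a: 1 tree
a n n a: 1 tree
a n n n n a: 1 tree
n a a n a: 5 trees
a n n n a: 1 tree

n a a n a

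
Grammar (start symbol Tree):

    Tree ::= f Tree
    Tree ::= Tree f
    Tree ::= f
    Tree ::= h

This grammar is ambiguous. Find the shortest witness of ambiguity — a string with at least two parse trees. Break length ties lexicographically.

length 1: no string has ≥2 trees
length 2: f f has 2 parse trees

Two derivations of f f:
  Tree ⇒ f Tree ⇒ f f
  Tree ⇒ Tree f ⇒ f f

f f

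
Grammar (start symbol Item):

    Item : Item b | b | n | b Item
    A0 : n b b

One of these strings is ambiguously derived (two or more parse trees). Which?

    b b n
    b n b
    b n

b n b

b b n: 1 tree
b n b: 2 trees
b n: 1 tree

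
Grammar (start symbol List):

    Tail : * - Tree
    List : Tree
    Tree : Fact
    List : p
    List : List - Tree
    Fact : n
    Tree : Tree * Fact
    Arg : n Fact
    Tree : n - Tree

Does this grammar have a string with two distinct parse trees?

Ambiguous

Witness: n - n

Derivation 1: List ⇒ Tree ⇒ n - Tree ⇒ n - Fact ⇒ n - n
Derivation 2: List ⇒ List - Tree ⇒ Tree - Tree ⇒ Fact - Tree ⇒ n - Tree ⇒ n - Fact ⇒ n - n

Two distinct leftmost derivations for the same string.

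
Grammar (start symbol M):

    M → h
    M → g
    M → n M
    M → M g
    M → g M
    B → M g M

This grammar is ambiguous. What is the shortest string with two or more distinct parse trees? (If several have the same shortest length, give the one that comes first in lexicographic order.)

g g

length 1: no string has ≥2 trees
length 2: g g has 2 parse trees

Two derivations of g g:
  M ⇒ M g ⇒ g g
  M ⇒ g M ⇒ g g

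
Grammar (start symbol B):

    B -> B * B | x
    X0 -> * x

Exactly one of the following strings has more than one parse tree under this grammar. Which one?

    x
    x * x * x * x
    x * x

x * x * x * x

x: 1 tree
x * x * x * x: 5 trees
x * x: 1 tree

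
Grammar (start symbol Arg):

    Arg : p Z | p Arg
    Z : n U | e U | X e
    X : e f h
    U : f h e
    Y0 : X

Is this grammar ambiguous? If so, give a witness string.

Witness: p e f h e

Derivation 1: Arg ⇒ p Z ⇒ p e U ⇒ p e f h e
Derivation 2: Arg ⇒ p Z ⇒ p X e ⇒ p e f h e

Two distinct leftmost derivations for the same string.

Ambiguous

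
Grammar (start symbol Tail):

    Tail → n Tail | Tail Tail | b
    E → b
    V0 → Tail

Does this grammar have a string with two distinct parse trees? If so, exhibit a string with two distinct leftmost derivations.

Ambiguous

Witness: b b b

Derivation 1: Tail ⇒ Tail Tail ⇒ Tail Tail Tail ⇒ b Tail Tail ⇒ b b Tail ⇒ b b b
Derivation 2: Tail ⇒ Tail Tail ⇒ b Tail ⇒ b Tail Tail ⇒ b b Tail ⇒ b b b

Two distinct leftmost derivations for the same string.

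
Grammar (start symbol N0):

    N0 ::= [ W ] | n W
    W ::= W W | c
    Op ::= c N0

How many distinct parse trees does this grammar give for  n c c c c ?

5

Parse trees for n c c c c:
  [N0 n [W [W c] [W [W c] [W [W c] [W c]]]]]
  [N0 n [W [W c] [W [W [W c] [W c]] [W c]]]]
  [N0 n [W [W [W c] [W c]] [W [W c] [W c]]]]
  [N0 n [W [W [W c] [W [W c] [W c]]] [W c]]]
  [N0 n [W [W [W [W c] [W c]] [W c]] [W c]]]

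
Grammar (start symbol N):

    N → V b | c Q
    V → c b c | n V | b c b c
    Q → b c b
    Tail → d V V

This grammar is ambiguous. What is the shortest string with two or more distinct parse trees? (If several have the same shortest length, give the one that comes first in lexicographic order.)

c b c b

length 4: c b c b has 2 parse trees

Two derivations of c b c b:
  N ⇒ V b ⇒ c b c b
  N ⇒ c Q ⇒ c b c b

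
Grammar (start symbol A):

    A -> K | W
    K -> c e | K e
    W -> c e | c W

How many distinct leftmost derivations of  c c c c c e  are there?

Parse trees for c c c c c e:
  [A [W c [W c [W c [W c [W c e]]]]]]

1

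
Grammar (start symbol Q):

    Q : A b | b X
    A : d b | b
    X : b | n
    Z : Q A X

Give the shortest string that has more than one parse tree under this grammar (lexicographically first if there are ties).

length 2: b b has 2 parse trees

Two derivations of b b:
  Q ⇒ A b ⇒ b b
  Q ⇒ b X ⇒ b b

b b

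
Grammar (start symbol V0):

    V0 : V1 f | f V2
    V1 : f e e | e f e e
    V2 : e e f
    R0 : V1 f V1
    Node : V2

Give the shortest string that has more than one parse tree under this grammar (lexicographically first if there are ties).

length 4: f e e f has 2 parse trees

Two derivations of f e e f:
  V0 ⇒ V1 f ⇒ f e e f
  V0 ⇒ f V2 ⇒ f e e f

f e e f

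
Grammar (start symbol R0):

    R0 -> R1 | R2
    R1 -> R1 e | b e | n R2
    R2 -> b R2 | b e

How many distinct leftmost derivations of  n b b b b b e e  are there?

1

Parse trees for n b b b b b e e:
  [R0 [R1 [R1 n [R2 b [R2 b [R2 b [R2 b [R2 b e]]]]]] e]]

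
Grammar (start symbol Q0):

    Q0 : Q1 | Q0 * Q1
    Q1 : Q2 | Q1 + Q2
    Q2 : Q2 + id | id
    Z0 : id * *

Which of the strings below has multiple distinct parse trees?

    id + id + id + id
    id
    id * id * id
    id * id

id + id + id + id

id + id + id + id: 8 trees
id: 1 tree
id * id * id: 1 tree
id * id: 1 tree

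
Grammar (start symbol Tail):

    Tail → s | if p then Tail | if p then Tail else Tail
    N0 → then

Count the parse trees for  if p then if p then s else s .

2

Parse trees for if p then if p then s else s:
  [Tail if p then [Tail if p then [Tail s] else [Tail s]]]
  [Tail if p then [Tail if p then [Tail s]] else [Tail s]]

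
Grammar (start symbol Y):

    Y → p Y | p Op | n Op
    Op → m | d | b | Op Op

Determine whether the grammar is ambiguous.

Witness: n b b b

Derivation 1: Y ⇒ n Op ⇒ n Op Op ⇒ n b Op ⇒ n b Op Op ⇒ n b b Op ⇒ n b b b
Derivation 2: Y ⇒ n Op ⇒ n Op Op ⇒ n Op Op Op ⇒ n b Op Op ⇒ n b b Op ⇒ n b b b

Two distinct leftmost derivations for the same string.

Ambiguous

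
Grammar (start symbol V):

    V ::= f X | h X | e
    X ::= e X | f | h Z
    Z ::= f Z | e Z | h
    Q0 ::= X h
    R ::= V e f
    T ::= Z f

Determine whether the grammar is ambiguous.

Unambiguous

(Q0, R, T are unreachable from V, so their rules don't affect L(V).) Each reachable nonterminal has at most one production per leading terminal, and all productions are right-linear; the derivation is determined token-by-token.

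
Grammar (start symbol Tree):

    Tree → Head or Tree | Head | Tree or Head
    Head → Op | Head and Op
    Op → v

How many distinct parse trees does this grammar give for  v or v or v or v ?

8

Parse trees for v or v or v or v:
  [Tree [Head [Op v]] or [Tree [Head [Op v]] or [Tree [Head [Op v]] or [Tree [Head [Op v]]]]]]
  [Tree [Head [Op v]] or [Tree [Head [Op v]] or [Tree [Tree [Head [Op v]]] or [Head [Op v]]]]]
  [Tree [Head [Op v]] or [Tree [Tree [Head [Op v]] or [Tree [Head [Op v]]]] or [Head [Op v]]]]
  [Tree [Head [Op v]] or [Tree [Tree [Tree [Head [Op v]]] or [Head [Op v]]] or [Head [Op v]]]]
  [Tree [Tree [Head [Op v]] or [Tree [Head [Op v]] or [Tree [Head [Op v]]]]] or [Head [Op v]]]
  [Tree [Tree [Head [Op v]] or [Tree [Tree [Head [Op v]]] or [Head [Op v]]]] or [Head [Op v]]]
  [Tree [Tree [Tree [Head [Op v]] or [Tree [Head [Op v]]]] or [Head [Op v]]] or [Head [Op v]]]
  [Tree [Tree [Tree [Tree [Head [Op v]]] or [Head [Op v]]] or [Head [Op v]]] or [Head [Op v]]]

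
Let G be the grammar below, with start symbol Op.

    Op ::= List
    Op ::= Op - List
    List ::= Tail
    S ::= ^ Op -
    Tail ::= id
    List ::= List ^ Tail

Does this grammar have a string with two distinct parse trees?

Unambiguous

(S is unreachable from Op, so its rules don't affect L(Op).) Op → Op - List | List  ;  List → List ^ Tail | Tail  — a left-associative chain with Tail at the bottom. Each string factors uniquely by precedence.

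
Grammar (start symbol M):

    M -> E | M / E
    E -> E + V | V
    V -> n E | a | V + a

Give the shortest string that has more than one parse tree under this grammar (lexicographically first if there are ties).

a + a

length 1: no string has ≥2 trees
length 2: no string has ≥2 trees
length 3: a + a has 2 parse trees

Two derivations of a + a:
  M ⇒ E ⇒ E + V ⇒ V + V ⇒ a + V ⇒ a + a
  M ⇒ E ⇒ V ⇒ V + a ⇒ a + a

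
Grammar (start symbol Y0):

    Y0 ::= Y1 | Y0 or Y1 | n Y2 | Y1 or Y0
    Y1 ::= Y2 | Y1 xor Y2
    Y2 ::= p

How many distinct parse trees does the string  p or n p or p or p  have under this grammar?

3

Parse trees for p or n p or p or p:
  [Y0 [Y0 [Y0 [Y1 [Y2 p]] or [Y0 n [Y2 p]]] or [Y1 [Y2 p]]] or [Y1 [Y2 p]]]
  [Y0 [Y0 [Y1 [Y2 p]] or [Y0 [Y0 n [Y2 p]] or [Y1 [Y2 p]]]] or [Y1 [Y2 p]]]
  [Y0 [Y1 [Y2 p]] or [Y0 [Y0 [Y0 n [Y2 p]] or [Y1 [Y2 p]]] or [Y1 [Y2 p]]]]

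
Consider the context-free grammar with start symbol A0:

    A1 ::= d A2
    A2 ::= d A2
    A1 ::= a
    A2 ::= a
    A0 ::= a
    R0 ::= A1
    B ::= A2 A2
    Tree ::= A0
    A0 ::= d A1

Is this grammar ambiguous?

(B, Tree, R0 are unreachable from A0, so their rules don't affect L(A0).) The reachable rules are right-linear with at most one rule per (nonterminal, next-terminal) pair. Each input token forces the next rule, so parsing is deterministic.

Unambiguous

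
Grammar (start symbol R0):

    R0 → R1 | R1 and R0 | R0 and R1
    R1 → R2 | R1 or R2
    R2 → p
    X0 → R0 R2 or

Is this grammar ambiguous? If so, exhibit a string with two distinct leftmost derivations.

Ambiguous

Witness: p and p

Derivation 1: R0 ⇒ R1 and R0 ⇒ R2 and R0 ⇒ p and R0 ⇒ p and R1 ⇒ p and R2 ⇒ p and p
Derivation 2: R0 ⇒ R0 and R1 ⇒ R1 and R1 ⇒ R2 and R1 ⇒ p and R1 ⇒ p and R2 ⇒ p and p

Two distinct leftmost derivations for the same string.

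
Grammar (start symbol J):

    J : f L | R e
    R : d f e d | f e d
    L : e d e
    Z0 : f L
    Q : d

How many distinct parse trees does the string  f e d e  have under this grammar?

2

Parse trees for f e d e:
  [J f [L e d e]]
  [J [R f e d] e]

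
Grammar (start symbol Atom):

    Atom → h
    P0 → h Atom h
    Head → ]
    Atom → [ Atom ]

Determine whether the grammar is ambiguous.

Unambiguous

(Head, P0 are unreachable from Atom, so their rules don't affect L(Atom).) Each string is a nest of matched brackets around a single atom. An opening bracket forces the recursive rule; an atom forces the base rule.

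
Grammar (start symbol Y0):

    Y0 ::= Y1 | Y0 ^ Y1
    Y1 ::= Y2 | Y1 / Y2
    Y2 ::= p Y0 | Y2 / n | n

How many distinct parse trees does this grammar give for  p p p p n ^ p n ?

Parse trees for p p p p n ^ p n:
  [Y0 [Y1 [Y2 p [Y0 [Y1 [Y2 p [Y0 [Y1 [Y2 p [Y0 [Y1 [Y2 p [Y0 [Y0 [Y1 [Y2 n]]] ^ [Y1 [Y2 p [Y0 [Y1 [Y2 n]]]]]]]]]]]]]]]]]]
  [Y0 [Y1 [Y2 p [Y0 [Y1 [Y2 p [Y0 [Y1 [Y2 p [Y0 [Y0 [Y1 [Y2 p [Y0 [Y1 [Y2 n]]]]]] ^ [Y1 [Y2 p [Y0 [Y1 [Y2 n]]]]]]]]]]]]]]]
  [Y0 [Y1 [Y2 p [Y0 [Y1 [Y2 p [Y0 [Y0 [Y1 [Y2 p [Y0 [Y1 [Y2 p [Y0 [Y1 [Y2 n]]]]]]]]] ^ [Y1 [Y2 p [Y0 [Y1 [Y2 n]]]]]]]]]]]]
  [Y0 [Y1 [Y2 p [Y0 [Y0 [Y1 [Y2 p [Y0 [Y1 [Y2 p [Y0 [Y1 [Y2 p [Y0 [Y1 [Y2 n]]]]]]]]]]]] ^ [Y1 [Y2 p [Y0 [Y1 [Y2 n]]]]]]]]]
  [Y0 [Y0 [Y1 [Y2 p [Y0 [Y1 [Y2 p [Y0 [Y1 [Y2 p [Y0 [Y1 [Y2 p [Y0 [Y1 [Y2 n]]]]]]]]]]]]]]] ^ [Y1 [Y2 p [Y0 [Y1 [Y2 n]]]]]]

5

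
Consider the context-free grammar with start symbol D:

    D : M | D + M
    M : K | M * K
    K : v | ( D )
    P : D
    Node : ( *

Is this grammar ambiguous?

Unambiguous

Only D, M, K are reachable from D; ignoring the rest: This is a standard precedence ladder (D over M over K), with each level left-recursive on its own operator ('+' at D, '*' at M). That structure is LR(1), hence unambiguous.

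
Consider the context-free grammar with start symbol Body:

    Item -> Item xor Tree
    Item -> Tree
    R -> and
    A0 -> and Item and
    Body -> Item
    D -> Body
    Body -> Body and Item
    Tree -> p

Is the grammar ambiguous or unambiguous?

(A0, R, D are unreachable from Body, so their rules don't affect L(Body).) The grammar is stratified — Body handles 'and' (left-recursive), Item handles 'xor', Tree atoms. Each operator has a fixed associativity and precedence level, so every string has one parse.

Unambiguous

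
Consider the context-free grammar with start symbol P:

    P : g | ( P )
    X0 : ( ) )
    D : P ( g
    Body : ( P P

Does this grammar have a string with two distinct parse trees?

(X0, D, Body are unreachable from P, so their rules don't affect L(P).) L(P) is { openⁿ atom closeⁿ : n ≥ 0 }. The bracket depth fixes n, and the derivation is forced at every step.

Unambiguous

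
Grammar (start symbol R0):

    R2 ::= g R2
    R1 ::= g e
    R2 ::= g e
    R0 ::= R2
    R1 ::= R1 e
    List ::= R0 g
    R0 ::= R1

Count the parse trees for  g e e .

Parse trees for g e e:
  [R0 [R1 [R1 g e] e]]

1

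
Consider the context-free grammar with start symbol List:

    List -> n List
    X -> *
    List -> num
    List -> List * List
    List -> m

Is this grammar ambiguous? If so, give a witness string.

Witness: n m * m

Derivation 1: List ⇒ n List ⇒ n List * List ⇒ n m * List ⇒ n m * m
Derivation 2: List ⇒ List * List ⇒ n List * List ⇒ n m * List ⇒ n m * m

Two distinct leftmost derivations for the same string.

Ambiguous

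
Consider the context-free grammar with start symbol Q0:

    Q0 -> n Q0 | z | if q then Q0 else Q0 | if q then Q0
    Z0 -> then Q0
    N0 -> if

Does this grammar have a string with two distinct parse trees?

Witness: if q then if q then z else z

Derivation 1: Q0 ⇒ if q then Q0 else Q0 ⇒ if q then if q then Q0 else Q0 ⇒ if q then if q then z else Q0 ⇒ if q then if q then z else z
Derivation 2: Q0 ⇒ if q then Q0 ⇒ if q then if q then Q0 else Q0 ⇒ if q then if q then z else Q0 ⇒ if q then if q then z else z

Two distinct leftmost derivations for the same string.

Ambiguous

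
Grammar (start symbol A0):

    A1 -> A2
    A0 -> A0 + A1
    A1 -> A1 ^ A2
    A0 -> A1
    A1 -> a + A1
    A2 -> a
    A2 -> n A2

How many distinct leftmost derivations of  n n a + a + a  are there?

Parse trees for n n a + a + a:
  [A0 [A0 [A1 [A2 n [A2 n [A2 a]]]]] + [A1 a + [A1 [A2 a]]]]
  [A0 [A0 [A0 [A1 [A2 n [A2 n [A2 a]]]]] + [A1 [A2 a]]] + [A1 [A2 a]]]

2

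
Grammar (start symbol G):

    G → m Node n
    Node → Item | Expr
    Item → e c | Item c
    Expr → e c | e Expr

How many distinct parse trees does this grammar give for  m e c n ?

Parse trees for m e c n:
  [G m [Node [Item e c]] n]
  [G m [Node [Expr e c]] n]

2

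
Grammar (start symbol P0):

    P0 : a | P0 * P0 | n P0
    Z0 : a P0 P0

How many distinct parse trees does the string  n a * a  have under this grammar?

2

Parse trees for n a * a:
  [P0 [P0 n [P0 a]] * [P0 a]]
  [P0 n [P0 [P0 a] * [P0 a]]]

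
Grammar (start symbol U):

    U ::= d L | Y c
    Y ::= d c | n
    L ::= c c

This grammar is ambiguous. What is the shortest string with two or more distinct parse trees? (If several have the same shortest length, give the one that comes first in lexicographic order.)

d c c

length 2: no string has ≥2 trees
length 3: d c c has 2 parse trees

Two derivations of d c c:
  U ⇒ d L ⇒ d c c
  U ⇒ Y c ⇒ d c c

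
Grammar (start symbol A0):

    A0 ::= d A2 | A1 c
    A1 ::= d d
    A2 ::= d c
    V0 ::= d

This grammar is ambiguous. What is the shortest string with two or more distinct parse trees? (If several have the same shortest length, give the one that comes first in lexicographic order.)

d d c

length 3: d d c has 2 parse trees

Two derivations of d d c:
  A0 ⇒ d A2 ⇒ d d c
  A0 ⇒ A1 c ⇒ d d c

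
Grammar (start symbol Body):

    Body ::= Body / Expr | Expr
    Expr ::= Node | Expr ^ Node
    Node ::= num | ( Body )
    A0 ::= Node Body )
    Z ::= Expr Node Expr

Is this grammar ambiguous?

Unambiguous

(A0, Z are unreachable from Body, so their rules don't affect L(Body).) Body → Body / Expr | Expr  ;  Expr → Expr ^ Node | Node  — a left-associative chain with Node at the bottom. Each string factors uniquely by precedence.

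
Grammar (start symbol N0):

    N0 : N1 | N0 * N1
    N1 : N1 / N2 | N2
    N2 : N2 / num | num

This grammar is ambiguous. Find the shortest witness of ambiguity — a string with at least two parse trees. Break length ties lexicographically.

num / num

length 1: no string has ≥2 trees
length 3: num / num has 2 parse trees

Two derivations of num / num:
  N0 ⇒ N1 ⇒ N1 / N2 ⇒ N2 / N2 ⇒ num / N2 ⇒ num / num
  N0 ⇒ N1 ⇒ N2 ⇒ N2 / num ⇒ num / num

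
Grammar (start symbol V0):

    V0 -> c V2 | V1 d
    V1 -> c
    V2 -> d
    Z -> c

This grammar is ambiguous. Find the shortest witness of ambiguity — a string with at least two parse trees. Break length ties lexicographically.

c d

length 2: c d has 2 parse trees

Two derivations of c d:
  V0 ⇒ c V2 ⇒ c d
  V0 ⇒ V1 d ⇒ c d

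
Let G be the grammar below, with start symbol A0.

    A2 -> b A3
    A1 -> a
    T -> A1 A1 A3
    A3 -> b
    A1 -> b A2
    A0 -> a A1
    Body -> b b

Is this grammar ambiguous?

Unambiguous

Only A0, A1, A2, A3 are reachable from A0; ignoring the rest: Restricted to the reachable nonterminals, every rule has the form A → t or A → t B, and no two rules for the same A share a first terminal. The grammar encodes a DFA — one run per string.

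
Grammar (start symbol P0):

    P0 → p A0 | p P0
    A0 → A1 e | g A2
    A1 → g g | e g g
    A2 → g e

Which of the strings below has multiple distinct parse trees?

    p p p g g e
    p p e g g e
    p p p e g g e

p p p g g e

p p p g g e: 2 trees
p p e g g e: 1 tree
p p p e g g e: 1 tree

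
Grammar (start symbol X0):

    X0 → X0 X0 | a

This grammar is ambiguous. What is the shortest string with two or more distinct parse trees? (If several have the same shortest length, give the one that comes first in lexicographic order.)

length 1: no string has ≥2 trees
length 2: no string has ≥2 trees
length 3: a a a has 2 parse trees

Two derivations of a a a:
  X0 ⇒ X0 X0 ⇒ X0 X0 X0 ⇒ a X0 X0 ⇒ a a X0 ⇒ a a a
  X0 ⇒ X0 X0 ⇒ a X0 ⇒ a X0 X0 ⇒ a a X0 ⇒ a a a

a a a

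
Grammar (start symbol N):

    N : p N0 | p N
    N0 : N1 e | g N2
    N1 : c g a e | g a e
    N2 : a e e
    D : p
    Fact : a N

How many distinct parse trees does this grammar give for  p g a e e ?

Parse trees for p g a e e:
  [N p [N0 [N1 g a e] e]]
  [N p [N0 g [N2 a e e]]]

2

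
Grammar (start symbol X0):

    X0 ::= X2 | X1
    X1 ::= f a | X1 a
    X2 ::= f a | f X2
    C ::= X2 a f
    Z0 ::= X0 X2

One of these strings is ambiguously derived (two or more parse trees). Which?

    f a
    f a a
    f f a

f a

f a: 2 trees
f a a: 1 tree
f f a: 1 tree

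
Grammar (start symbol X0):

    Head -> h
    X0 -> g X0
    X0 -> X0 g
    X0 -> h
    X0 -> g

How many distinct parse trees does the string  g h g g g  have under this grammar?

4

Parse trees for g h g g g:
  [X0 g [X0 [X0 [X0 [X0 h] g] g] g]]
  [X0 [X0 g [X0 [X0 [X0 h] g] g]] g]
  [X0 [X0 [X0 g [X0 [X0 h] g]] g] g]
  [X0 [X0 [X0 [X0 g [X0 h]] g] g] g]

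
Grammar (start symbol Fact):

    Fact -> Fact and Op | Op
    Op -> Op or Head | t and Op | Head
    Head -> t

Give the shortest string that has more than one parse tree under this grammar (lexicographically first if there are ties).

t and t

length 1: no string has ≥2 trees
length 3: t and t has 2 parse trees

Two derivations of t and t:
  Fact ⇒ Fact and Op ⇒ Op and Op ⇒ Head and Op ⇒ t and Op ⇒ t and Head ⇒ t and t
  Fact ⇒ Op ⇒ t and Op ⇒ t and Head ⇒ t and t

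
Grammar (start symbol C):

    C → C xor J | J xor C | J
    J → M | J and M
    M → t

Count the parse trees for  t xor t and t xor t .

4

Parse trees for t xor t and t xor t:
  [C [C [C [J [M t]]] xor [J [J [M t]] and [M t]]] xor [J [M t]]]
  [C [C [J [M t]] xor [C [J [J [M t]] and [M t]]]] xor [J [M t]]]
  [C [J [M t]] xor [C [C [J [J [M t]] and [M t]]] xor [J [M t]]]]
  [C [J [M t]] xor [C [J [J [M t]] and [M t]] xor [C [J [M t]]]]]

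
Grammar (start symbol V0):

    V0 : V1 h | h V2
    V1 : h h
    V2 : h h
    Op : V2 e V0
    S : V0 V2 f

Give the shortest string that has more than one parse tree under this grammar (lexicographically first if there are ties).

h h h

length 3: h h h has 2 parse trees

Two derivations of h h h:
  V0 ⇒ V1 h ⇒ h h h
  V0 ⇒ h V2 ⇒ h h h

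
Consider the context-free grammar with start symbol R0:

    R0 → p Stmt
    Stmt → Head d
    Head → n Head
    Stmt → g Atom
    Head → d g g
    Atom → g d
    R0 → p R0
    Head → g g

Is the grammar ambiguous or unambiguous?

Witness: p g g d

Derivation 1: R0 ⇒ p Stmt ⇒ p Head d ⇒ p g g d
Derivation 2: R0 ⇒ p Stmt ⇒ p g Atom ⇒ p g g d

Two distinct leftmost derivations for the same string.

Ambiguous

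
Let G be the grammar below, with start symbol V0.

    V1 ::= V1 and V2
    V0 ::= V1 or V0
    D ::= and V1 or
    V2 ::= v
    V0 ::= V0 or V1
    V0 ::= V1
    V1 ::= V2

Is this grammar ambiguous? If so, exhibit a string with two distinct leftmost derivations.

Ambiguous

Witness: v or v

Derivation 1: V0 ⇒ V1 or V0 ⇒ V2 or V0 ⇒ v or V0 ⇒ v or V1 ⇒ v or V2 ⇒ v or v
Derivation 2: V0 ⇒ V0 or V1 ⇒ V1 or V1 ⇒ V2 or V1 ⇒ v or V1 ⇒ v or V2 ⇒ v or v

Two distinct leftmost derivations for the same string.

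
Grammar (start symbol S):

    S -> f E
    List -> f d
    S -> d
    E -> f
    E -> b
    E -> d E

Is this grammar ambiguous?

Unambiguous

(List is unreachable from S, so its rules don't affect L(S).) The reachable rules are right-linear with at most one rule per (nonterminal, next-terminal) pair. Each input token forces the next rule, so parsing is deterministic.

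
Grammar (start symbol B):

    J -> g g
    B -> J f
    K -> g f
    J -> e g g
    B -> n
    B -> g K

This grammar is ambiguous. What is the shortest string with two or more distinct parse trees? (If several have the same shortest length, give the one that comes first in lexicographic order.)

g g f

length 1: no string has ≥2 trees
length 3: g g f has 2 parse trees

Two derivations of g g f:
  B ⇒ J f ⇒ g g f
  B ⇒ g K ⇒ g g f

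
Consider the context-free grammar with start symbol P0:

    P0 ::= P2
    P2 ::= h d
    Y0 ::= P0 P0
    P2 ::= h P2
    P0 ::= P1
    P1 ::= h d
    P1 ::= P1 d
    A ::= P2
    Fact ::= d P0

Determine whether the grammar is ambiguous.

Ambiguous

Witness: h d

Derivation 1: P0 ⇒ P2 ⇒ h d
Derivation 2: P0 ⇒ P1 ⇒ h d

Two distinct leftmost derivations for the same string.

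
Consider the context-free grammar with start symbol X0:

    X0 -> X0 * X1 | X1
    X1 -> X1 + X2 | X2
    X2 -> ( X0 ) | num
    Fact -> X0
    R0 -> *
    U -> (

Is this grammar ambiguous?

(Fact, R0, U are unreachable from X0, so their rules don't affect L(X0).) The grammar is stratified — X0 handles '*' (left-recursive), X1 handles '+', X2 atoms. Each operator has a fixed associativity and precedence level, so every string has one parse.

Unambiguous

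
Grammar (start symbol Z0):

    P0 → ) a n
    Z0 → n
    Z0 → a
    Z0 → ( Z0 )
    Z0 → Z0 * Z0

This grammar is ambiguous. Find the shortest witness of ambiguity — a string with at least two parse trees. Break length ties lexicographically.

a * a * a

length 1: no string has ≥2 trees
length 3: no string has ≥2 trees
length 5: a * a * a has 2 parse trees

Two derivations of a * a * a:
  Z0 ⇒ Z0 * Z0 ⇒ a * Z0 ⇒ a * Z0 * Z0 ⇒ a * a * Z0 ⇒ a * a * a
  Z0 ⇒ Z0 * Z0 ⇒ Z0 * Z0 * Z0 ⇒ a * Z0 * Z0 ⇒ a * a * Z0 ⇒ a * a * a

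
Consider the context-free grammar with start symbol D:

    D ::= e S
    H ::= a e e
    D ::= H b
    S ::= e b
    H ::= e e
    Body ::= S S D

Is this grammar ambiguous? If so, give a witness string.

Ambiguous

Witness: e e b

Derivation 1: D ⇒ e S ⇒ e e b
Derivation 2: D ⇒ H b ⇒ e e b

Two distinct leftmost derivations for the same string.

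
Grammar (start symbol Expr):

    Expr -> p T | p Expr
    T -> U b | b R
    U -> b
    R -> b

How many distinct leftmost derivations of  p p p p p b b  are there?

Parse trees for p p p p p b b:
  [Expr p [Expr p [Expr p [Expr p [Expr p [T [U b] b]]]]]]
  [Expr p [Expr p [Expr p [Expr p [Expr p [T b [R b]]]]]]]

2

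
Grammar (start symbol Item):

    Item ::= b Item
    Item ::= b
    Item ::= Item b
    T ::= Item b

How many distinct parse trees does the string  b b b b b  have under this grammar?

16

Parse trees for b b b b b (showing first 6 of 16):
  [Item b [Item b [Item b [Item b [Item b]]]]]
  [Item b [Item b [Item b [Item [Item b] b]]]]
  [Item b [Item b [Item [Item b [Item b]] b]]]
  [Item b [Item b [Item [Item [Item b] b] b]]]
  [Item b [Item [Item b [Item b [Item b]]] b]]
  [Item b [Item [Item b [Item [Item b] b]] b]]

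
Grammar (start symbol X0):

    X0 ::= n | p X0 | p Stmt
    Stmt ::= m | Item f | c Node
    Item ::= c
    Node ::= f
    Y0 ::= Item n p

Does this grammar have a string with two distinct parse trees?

Ambiguous

Witness: p c f

Derivation 1: X0 ⇒ p Stmt ⇒ p Item f ⇒ p c f
Derivation 2: X0 ⇒ p Stmt ⇒ p c Node ⇒ p c f

Two distinct leftmost derivations for the same string.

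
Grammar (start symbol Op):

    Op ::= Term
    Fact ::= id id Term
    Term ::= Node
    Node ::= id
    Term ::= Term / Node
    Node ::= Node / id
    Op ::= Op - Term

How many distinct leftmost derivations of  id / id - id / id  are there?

Parse trees for id / id - id / id:
  [Op [Op [Term [Node [Node id] / id]]] - [Term [Node [Node id] / id]]]
  [Op [Op [Term [Node [Node id] / id]]] - [Term [Term [Node id]] / [Node id]]]
  [Op [Op [Term [Term [Node id]] / [Node id]]] - [Term [Node [Node id] / id]]]
  [Op [Op [Term [Term [Node id]] / [Node id]]] - [Term [Term [Node id]] / [Node id]]]

4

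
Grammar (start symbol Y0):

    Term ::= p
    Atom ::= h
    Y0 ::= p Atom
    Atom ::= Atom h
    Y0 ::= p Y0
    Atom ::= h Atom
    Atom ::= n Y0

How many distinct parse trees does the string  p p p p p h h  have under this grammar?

Parse trees for p p p p p h h:
  [Y0 p [Y0 p [Y0 p [Y0 p [Y0 p [Atom [Atom h] h]]]]]]
  [Y0 p [Y0 p [Y0 p [Y0 p [Y0 p [Atom h [Atom h]]]]]]]

2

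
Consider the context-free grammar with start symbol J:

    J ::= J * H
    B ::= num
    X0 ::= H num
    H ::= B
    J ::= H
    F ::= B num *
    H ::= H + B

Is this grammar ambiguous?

Only J, H, B are reachable from J; ignoring the rest: This is a standard precedence ladder (J over H over B), with each level left-recursive on its own operator ('*' at J, '+' at H). That structure is LR(1), hence unambiguous.

Unambiguous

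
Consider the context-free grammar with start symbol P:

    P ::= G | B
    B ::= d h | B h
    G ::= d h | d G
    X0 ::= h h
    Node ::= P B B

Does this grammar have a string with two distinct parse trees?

Ambiguous

Witness: d h

Derivation 1: P ⇒ G ⇒ d h
Derivation 2: P ⇒ B ⇒ d h

Two distinct leftmost derivations for the same string.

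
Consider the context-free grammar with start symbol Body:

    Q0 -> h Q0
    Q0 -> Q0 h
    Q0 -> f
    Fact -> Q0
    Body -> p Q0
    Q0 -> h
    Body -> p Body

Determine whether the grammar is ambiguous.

Ambiguous

Witness: p h h

Derivation 1: Body ⇒ p Q0 ⇒ p h Q0 ⇒ p h h
Derivation 2: Body ⇒ p Q0 ⇒ p Q0 h ⇒ p h h

Two distinct leftmost derivations for the same string.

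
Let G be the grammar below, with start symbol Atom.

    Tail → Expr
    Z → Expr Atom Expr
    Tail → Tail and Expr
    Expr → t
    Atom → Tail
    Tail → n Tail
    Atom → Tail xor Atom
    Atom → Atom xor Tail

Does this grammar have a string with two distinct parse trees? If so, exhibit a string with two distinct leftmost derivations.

Witness: t xor t

Derivation 1: Atom ⇒ Tail xor Atom ⇒ Expr xor Atom ⇒ t xor Atom ⇒ t xor Tail ⇒ t xor Expr ⇒ t xor t
Derivation 2: Atom ⇒ Atom xor Tail ⇒ Tail xor Tail ⇒ Expr xor Tail ⇒ t xor Tail ⇒ t xor Expr ⇒ t xor t

Two distinct leftmost derivations for the same string.

Ambiguous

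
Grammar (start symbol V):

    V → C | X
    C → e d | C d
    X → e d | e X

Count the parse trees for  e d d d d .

1

Parse trees for e d d d d:
  [V [C [C [C [C e d] d] d] d]]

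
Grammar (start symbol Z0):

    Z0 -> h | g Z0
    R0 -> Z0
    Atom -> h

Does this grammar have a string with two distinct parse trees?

(R0, Atom are unreachable from Z0, so their rules don't affect L(Z0).) Restricted to the reachable nonterminals, every rule has the form A → t or A → t B, and no two rules for the same A share a first terminal. The grammar encodes a DFA — one run per string.

Unambiguous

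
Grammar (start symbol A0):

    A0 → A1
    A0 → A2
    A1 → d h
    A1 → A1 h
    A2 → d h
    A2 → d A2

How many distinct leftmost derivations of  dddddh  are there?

Parse trees for dddddh:
  [A0 [A2 d [A2 d [A2 d [A2 d [A2 d h]]]]]]

1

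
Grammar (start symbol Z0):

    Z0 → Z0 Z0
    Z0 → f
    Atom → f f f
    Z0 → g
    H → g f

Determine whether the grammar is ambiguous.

Witness: f f f

Derivation 1: Z0 ⇒ Z0 Z0 ⇒ Z0 Z0 Z0 ⇒ f Z0 Z0 ⇒ f f Z0 ⇒ f f f
Derivation 2: Z0 ⇒ Z0 Z0 ⇒ f Z0 ⇒ f Z0 Z0 ⇒ f f Z0 ⇒ f f f

Two distinct leftmost derivations for the same string.

Ambiguous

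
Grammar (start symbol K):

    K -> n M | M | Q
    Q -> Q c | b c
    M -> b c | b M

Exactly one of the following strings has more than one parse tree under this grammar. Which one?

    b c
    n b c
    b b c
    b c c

b c: 2 trees
n b c: 1 tree
b b c: 1 tree
b c c: 1 tree

b c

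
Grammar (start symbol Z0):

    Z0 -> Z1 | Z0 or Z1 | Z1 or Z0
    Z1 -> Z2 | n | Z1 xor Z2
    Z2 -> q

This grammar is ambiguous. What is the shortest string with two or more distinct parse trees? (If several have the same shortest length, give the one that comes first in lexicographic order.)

n or n

length 1: no string has ≥2 trees
length 3: n or n has 2 parse trees

Two derivations of n or n:
  Z0 ⇒ Z0 or Z1 ⇒ Z1 or Z1 ⇒ n or Z1 ⇒ n or n
  Z0 ⇒ Z1 or Z0 ⇒ n or Z0 ⇒ n or Z1 ⇒ n or n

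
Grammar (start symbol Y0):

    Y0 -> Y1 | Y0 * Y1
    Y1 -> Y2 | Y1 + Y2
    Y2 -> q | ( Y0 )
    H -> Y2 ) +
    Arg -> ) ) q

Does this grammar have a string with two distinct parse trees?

Unambiguous

Only Y0, Y1, Y2 are reachable from Y0; ignoring the rest: Y0 → Y0 * Y1 | Y1  ;  Y1 → Y1 + Y2 | Y2  — a left-associative chain with Y2 at the bottom. Each string factors uniquely by precedence.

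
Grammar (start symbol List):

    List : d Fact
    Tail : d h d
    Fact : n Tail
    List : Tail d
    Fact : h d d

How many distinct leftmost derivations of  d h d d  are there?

Parse trees for d h d d:
  [List d [Fact h d d]]
  [List [Tail d h d] d]

2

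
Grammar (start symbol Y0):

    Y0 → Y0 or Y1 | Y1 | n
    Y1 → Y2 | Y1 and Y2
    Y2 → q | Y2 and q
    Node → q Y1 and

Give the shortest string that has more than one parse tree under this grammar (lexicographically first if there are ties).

length 1: no string has ≥2 trees
length 3: q and q has 2 parse trees

Two derivations of q and q:
  Y0 ⇒ Y1 ⇒ Y2 ⇒ Y2 and q ⇒ q and q
  Y0 ⇒ Y1 ⇒ Y1 and Y2 ⇒ Y2 and Y2 ⇒ q and Y2 ⇒ q and q

q and q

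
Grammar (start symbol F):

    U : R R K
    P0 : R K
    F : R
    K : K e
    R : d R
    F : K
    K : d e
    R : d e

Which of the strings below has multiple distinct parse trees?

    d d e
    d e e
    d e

d e

d d e: 1 tree
d e e: 1 tree
d e: 2 trees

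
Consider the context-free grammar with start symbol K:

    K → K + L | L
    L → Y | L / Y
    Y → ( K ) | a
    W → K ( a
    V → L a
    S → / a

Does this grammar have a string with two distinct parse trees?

Unambiguous

Only K, L, Y are reachable from K; ignoring the rest: The grammar is stratified — K handles '+' (left-recursive), L handles '/', Y atoms. Each operator has a fixed associativity and precedence level, so every string has one parse.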